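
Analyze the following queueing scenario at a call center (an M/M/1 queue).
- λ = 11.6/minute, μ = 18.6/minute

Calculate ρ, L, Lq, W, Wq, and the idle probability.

Step 1: ρ = λ/μ = 11.6/18.6 = 0.6237
Step 2: L = λ/(μ-λ) = 11.6/7.00 = 1.6571
Step 3: Lq = λ²/(μ(μ-λ)) = 134.56/(18.6×7.00) = 1.0335
Step 4: W = 1/(μ-λ) = 1/7.00 = 0.142857
Step 5: Wq = λ/(μ(μ-λ)) = 11.6/(18.6×7.00) = 0.08909
Step 6: P(0) = 1-ρ = 0.3763
Verify: L = λW = 11.6×0.142857 = 1.6571 ✔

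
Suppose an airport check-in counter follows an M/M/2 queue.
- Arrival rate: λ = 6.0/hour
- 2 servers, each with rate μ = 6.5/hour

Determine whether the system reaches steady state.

Stability requires ρ = λ/(cμ) < 1
ρ = 6.0/(2 × 6.5) = 6.0/13.00 = 0.4615
Since 0.4615 < 1, the system is STABLE.
The servers are busy 46.15% of the time.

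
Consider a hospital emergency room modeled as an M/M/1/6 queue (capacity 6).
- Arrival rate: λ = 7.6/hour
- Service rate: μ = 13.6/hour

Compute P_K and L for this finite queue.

ρ = λ/μ = 7.6/13.6 = 0.55882
P₀ = (1-ρ)/(1-ρ^(K+1)) = (1-0.55882)/(1-0.55882^7) = 0.4412/0.9830 = 0.4488
P_K = P₀×ρ^K = 0.4488 × 0.55882^6 = 0.4488 × 0.03045 = 0.01367
Blocking probability P_6 = 0.01367 (1.37%)
L = ρ[1 - (K+1)ρ^K + Kρ^(K+1)] / [(1-ρ)(1-ρ^(K+1))]
L = 0.55882 × (1 - 7×0.03045 + 6×0.01702) / ((1 - 0.55882) × (1 - 0.01702)) = 1.1455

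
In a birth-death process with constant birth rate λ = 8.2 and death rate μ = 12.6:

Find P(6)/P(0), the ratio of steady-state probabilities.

For constant rates: P(n)/P(0) = (λ/μ)^n
P(6)/P(0) = (8.2/12.6)^6 = 0.65079^6 = 0.07597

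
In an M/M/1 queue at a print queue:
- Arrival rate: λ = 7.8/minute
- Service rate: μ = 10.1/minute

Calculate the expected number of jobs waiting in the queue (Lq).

ρ = λ/μ = 7.8/10.1 = 0.7723
For M/M/1: Lq = λ²/(μ(μ-λ))
Lq = 60.84/(10.1 × 2.30)
Lq = 2.6190 jobs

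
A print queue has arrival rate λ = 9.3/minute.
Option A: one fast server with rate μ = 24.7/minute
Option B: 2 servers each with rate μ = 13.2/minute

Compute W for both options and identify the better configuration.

Option A: single server μ = 24.7 (M/M/1)
  ρ_A = 9.3/24.7 = 0.3765
  W_A = 1/(μ-λ) = 1/(24.7-9.3) = 1/15.40 = 0.06494

Option B: 2 servers μ = 13.2 (M/M/2)
  ρ_B = λ/(cμ) = 9.3/(2×13.2) = 0.3523
  Offered load a = λ/μ = cρ = 9.3/13.2 = 0.7045
  P₀ = [ Σₙ₌₀^1 aⁿ/n! + a^2/(2!(1-ρ)) ]⁻¹
  Σ = a^0/0! + a^1/1! = 1.0000 + 0.7045 = 1.7045
  a^2/(2!(1-ρ)) = 0.4964/(2 × 0.6477) = 0.3832
  P₀ = 1/(1.7045 + 0.3832) = 0.4790
  Lq = P₀·a^2·ρ / (2!(1-ρ)²) = 0.4790 × 0.4964 × 0.3523 / (2 × 0.4196) = 0.09982
  Wq_B = Lq/λ = 0.09982/9.3 = 0.01073
  W_B = Wq_B + 1/μ = 0.01073 + 0.07576 = 0.08649

Since W_A = 0.06494 < W_B = 0.08649, Option A (single fast server) has the shorter time in system.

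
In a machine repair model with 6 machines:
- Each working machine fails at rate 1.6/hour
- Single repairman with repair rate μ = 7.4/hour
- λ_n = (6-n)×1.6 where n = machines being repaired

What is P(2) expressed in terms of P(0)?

P(2)/P(0) = ∏_{i=0}^{2-1} λ_i/μ_{i+1}
= (6-0)×1.6/7.4 × (6-1)×1.6/7.4
= 1.4025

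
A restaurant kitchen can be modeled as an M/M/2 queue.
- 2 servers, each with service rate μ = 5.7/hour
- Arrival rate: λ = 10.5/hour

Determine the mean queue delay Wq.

Traffic intensity: ρ = λ/(cμ) = 10.5/(2×5.7) = 0.9211
Since ρ = 0.9211 < 1, system is stable.
Offered load a = λ/μ = cρ = 10.5/5.7 = 1.8421
P₀ = [ Σₙ₌₀^1 aⁿ/n! + a^2/(2!(1-ρ)) ]⁻¹
Σ = a^0/0! + a^1/1! = 1.0000 + 1.8421 = 2.8421
a^2/(2!(1-ρ)) = 3.39335/(2 × 0.0789474) = 21.4912
P₀ = 1/(2.8421 + 21.4912) = 0.04110
Lq = P₀·a^2·ρ / (2!(1-ρ)²) = 0.0410959 × 3.39335 × 0.921053 / (2 × 0.00623269) = 10.3040
Wq = Lq/λ = 10.3040/10.5 = 0.9813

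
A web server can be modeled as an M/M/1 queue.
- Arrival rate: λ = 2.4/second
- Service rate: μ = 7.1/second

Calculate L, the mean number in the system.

ρ = λ/μ = 2.4/7.1 = 0.3380
For M/M/1: L = λ/(μ-λ)
L = 2.4/(7.1-2.4) = 2.4/4.70
L = 0.5106 requests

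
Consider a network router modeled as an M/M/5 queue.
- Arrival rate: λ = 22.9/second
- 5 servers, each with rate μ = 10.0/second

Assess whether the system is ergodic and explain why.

Stability requires ρ = λ/(cμ) < 1
ρ = 22.9/(5 × 10.0) = 22.9/50.00 = 0.4580
Since 0.4580 < 1, the system is STABLE.
The servers are busy 45.80% of the time.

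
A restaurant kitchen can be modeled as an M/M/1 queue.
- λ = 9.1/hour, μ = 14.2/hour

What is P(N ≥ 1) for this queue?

ρ = λ/μ = 9.1/14.2 = 0.6408
P(N ≥ n) = ρⁿ
P(N ≥ 1) = 0.6408^1
P(N ≥ 1) = 0.6408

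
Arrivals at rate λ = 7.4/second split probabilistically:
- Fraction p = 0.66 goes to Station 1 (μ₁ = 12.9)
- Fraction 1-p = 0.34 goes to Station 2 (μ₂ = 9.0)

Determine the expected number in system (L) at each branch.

Effective rates: λ₁ = 7.4×0.66 = 4.884, λ₂ = 7.4×0.34 = 2.516
Station 1: ρ₁ = 4.884/12.9 = 0.3786, L₁ = ρ₁/(1-ρ₁) = 0.3786/(1-0.3786) = 0.6093
Station 2: ρ₂ = 2.516/9.0 = 0.27956, L₂ = ρ₂/(1-ρ₂) = 0.27956/(1-0.27956) = 0.3880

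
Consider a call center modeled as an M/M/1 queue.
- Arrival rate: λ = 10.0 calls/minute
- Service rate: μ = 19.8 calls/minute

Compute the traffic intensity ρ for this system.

Server utilization: ρ = λ/μ
ρ = 10.0/19.8 = 0.5051
The server is busy 50.51% of the time.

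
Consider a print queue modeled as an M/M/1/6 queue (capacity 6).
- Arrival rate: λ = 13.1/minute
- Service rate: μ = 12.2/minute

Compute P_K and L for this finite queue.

ρ = λ/μ = 13.1/12.2 = 1.07377
P₀ = (1-ρ)/(1-ρ^(K+1)) = (1-1.07377)/(1-1.07377^7) = -0.07377/-0.6458 = 0.1142
P_K = P₀×ρ^K = 0.11423 × 1.07377^6 = 0.11423 × 1.5327 = 0.1751
Blocking probability P_6 = 0.1751 (17.51%)
L = ρ[1 - (K+1)ρ^K + Kρ^(K+1)] / [(1-ρ)(1-ρ^(K+1))]
L = 1.07377 × (1 - 7×1.532737 + 6×1.645807) / ((1 - 1.07377) × (1 - 1.645807)) = 3.2835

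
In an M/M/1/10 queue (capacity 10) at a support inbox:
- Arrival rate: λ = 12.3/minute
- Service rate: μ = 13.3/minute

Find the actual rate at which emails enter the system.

ρ = λ/μ = 12.3/13.3 = 0.92481
P₀ = (1-ρ)/(1-ρ^(K+1)) = (1-0.92481)/(1-0.92481^11) = 0.07519/0.5768 = 0.1304
P_K = P₀×ρ^K = 0.13036 × 0.92481^10 = 0.13036 × 0.45764 = 0.05966
λ_eff = λ(1-P_K) = 12.3 × (1 - 0.05966) = 12.3 × 0.94034 = 11.5662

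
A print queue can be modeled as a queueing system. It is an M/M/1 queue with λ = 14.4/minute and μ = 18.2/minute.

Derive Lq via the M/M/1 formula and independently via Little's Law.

Method 1 (direct): Lq = λ²/(μ(μ-λ)) = 207.36/(18.2 × 3.80) = 2.9983

Method 2 (Little's Law):
W = 1/(μ-λ) = 1/3.80 = 0.263158
Wq = W - 1/μ = 0.263158 - 0.0549451 = 0.208213
Lq = λWq = 14.4 × 0.208213 = 2.9983 ✔ (matches Method 1)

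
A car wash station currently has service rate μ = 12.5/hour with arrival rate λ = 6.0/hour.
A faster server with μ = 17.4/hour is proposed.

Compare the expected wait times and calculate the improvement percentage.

System 1: ρ₁ = 6.0/12.5 = 0.4800, W₁ = 1/(12.5-6.0) = 0.15385
System 2: ρ₂ = 6.0/17.4 = 0.3448, W₂ = 1/(17.4-6.0) = 0.087719
Improvement: (W₁-W₂)/W₁ = (0.15385-0.087719)/0.15385 = 42.98%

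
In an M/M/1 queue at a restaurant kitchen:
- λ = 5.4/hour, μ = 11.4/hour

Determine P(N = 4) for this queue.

ρ = λ/μ = 5.4/11.4 = 0.4737
P(n) = (1-ρ)ρⁿ
P(4) = (1-0.4737) × 0.4737^4
P(4) = 0.5263 × 0.05035
P(4) = 0.02650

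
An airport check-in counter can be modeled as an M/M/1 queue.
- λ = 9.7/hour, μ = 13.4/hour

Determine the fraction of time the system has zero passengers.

ρ = λ/μ = 9.7/13.4 = 0.7239
P(0) = 1 - ρ = 1 - 0.7239 = 0.2761
The server is idle 27.61% of the time.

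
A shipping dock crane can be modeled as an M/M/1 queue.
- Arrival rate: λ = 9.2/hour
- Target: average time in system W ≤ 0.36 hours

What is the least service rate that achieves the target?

For M/M/1: W = 1/(μ-λ)
Need W ≤ 0.36, so 1/(μ-λ) ≤ 0.36
μ - λ ≥ 1/0.36 = 2.7778
μ ≥ 9.2 + 2.7778 = 11.9778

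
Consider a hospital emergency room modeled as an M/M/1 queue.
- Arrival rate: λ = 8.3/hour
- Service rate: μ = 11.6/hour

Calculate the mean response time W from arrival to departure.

First, compute utilization: ρ = λ/μ = 8.3/11.6 = 0.7155
For M/M/1: W = 1/(μ-λ)
W = 1/(11.6-8.3) = 1/3.30
W = 0.3030 hours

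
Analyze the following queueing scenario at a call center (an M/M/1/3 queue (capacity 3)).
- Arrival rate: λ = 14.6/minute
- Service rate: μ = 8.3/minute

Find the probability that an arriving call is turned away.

ρ = λ/μ = 14.6/8.3 = 1.75904
P₀ = (1-ρ)/(1-ρ^(K+1)) = (1-1.75904)/(1-1.75904^4) = -0.75904/-8.5742 = 0.08853
P_K = P₀×ρ^K = 0.088526 × 1.75904^3 = 0.088526 × 5.4429 = 0.4818
Blocking probability = 48.18%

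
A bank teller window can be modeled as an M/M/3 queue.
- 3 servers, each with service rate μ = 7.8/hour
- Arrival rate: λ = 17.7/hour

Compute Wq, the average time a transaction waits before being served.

Traffic intensity: ρ = λ/(cμ) = 17.7/(3×7.8) = 0.7564
Since ρ = 0.7564 < 1, system is stable.
Offered load a = λ/μ = cρ = 17.7/7.8 = 2.2692
P₀ = [ Σₙ₌₀^2 aⁿ/n! + a^3/(3!(1-ρ)) ]⁻¹
Σ = a^0/0! + a^1/1! + a^2/2! = 1.0000 + 2.2692 + 2.5747 = 5.8439
a^3/(3!(1-ρ)) = 11.6852/(6 × 0.24359) = 7.9951
P₀ = 1/(5.8439 + 7.9951) = 0.07226
Lq = P₀·a^3·ρ / (3!(1-ρ)²) = 0.072259 × 11.6852 × 0.75641 / (6 × 0.059336) = 1.7940
Wq = Lq/λ = 1.7940/17.7 = 0.1014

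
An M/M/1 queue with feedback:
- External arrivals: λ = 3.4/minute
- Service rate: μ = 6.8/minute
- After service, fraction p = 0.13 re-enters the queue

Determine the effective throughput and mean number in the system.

Effective arrival rate: λ_eff = λ/(1-p) = 3.4/(1-0.13) = 3.4/0.87 = 3.90805
ρ = λ_eff/μ = 3.90805/6.8 = 0.574713
L = ρ/(1-ρ) = 0.574713/(1-0.574713) = 1.3514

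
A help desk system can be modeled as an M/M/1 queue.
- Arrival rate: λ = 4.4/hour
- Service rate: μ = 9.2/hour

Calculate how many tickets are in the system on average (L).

ρ = λ/μ = 4.4/9.2 = 0.4783
For M/M/1: L = λ/(μ-λ)
L = 4.4/(9.2-4.4) = 4.4/4.80
L = 0.9167 tickets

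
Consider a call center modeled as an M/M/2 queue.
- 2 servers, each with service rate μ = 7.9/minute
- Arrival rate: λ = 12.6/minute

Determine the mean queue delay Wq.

Traffic intensity: ρ = λ/(cμ) = 12.6/(2×7.9) = 0.7975
Since ρ = 0.7975 < 1, system is stable.
Offered load a = λ/μ = cρ = 12.6/7.9 = 1.5949
P₀ = [ Σₙ₌₀^1 aⁿ/n! + a^2/(2!(1-ρ)) ]⁻¹
Σ = a^0/0! + a^1/1! = 1.0000 + 1.5949 = 2.5949
a^2/(2!(1-ρ)) = 2.5438/(2 × 0.20253) = 6.2801
P₀ = 1/(2.5949 + 6.2801) = 0.1127
Lq = P₀·a^2·ρ / (2!(1-ρ)²) = 0.112676 × 2.54382 × 0.797468 / (2 × 0.0410191) = 2.7862
Wq = Lq/λ = 2.7862/12.6 = 0.2211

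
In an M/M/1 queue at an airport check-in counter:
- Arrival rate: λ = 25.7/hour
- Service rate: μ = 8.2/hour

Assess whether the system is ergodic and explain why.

Stability requires ρ = λ/(cμ) < 1
ρ = 25.7/(1 × 8.2) = 25.7/8.20 = 3.1341
Since 3.1341 ≥ 1, the system is UNSTABLE.
Queue grows without bound. Need μ > λ = 25.7.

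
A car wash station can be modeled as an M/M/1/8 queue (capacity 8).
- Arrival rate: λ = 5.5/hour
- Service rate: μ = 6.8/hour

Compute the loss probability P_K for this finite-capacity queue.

ρ = λ/μ = 5.5/6.8 = 0.808824
P₀ = (1-ρ)/(1-ρ^(K+1)) = (1-0.808824)/(1-0.808824^9) = 0.1912/0.8519 = 0.2244
P_K = P₀×ρ^K = 0.2244 × 0.808824^8 = 0.2244 × 0.1832 = 0.04111
Blocking probability = 4.11%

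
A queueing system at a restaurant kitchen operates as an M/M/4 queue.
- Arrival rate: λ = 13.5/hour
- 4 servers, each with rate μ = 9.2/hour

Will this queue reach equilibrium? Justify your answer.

Stability requires ρ = λ/(cμ) < 1
ρ = 13.5/(4 × 9.2) = 13.5/36.80 = 0.3668
Since 0.3668 < 1, the system is STABLE.
The servers are busy 36.68% of the time.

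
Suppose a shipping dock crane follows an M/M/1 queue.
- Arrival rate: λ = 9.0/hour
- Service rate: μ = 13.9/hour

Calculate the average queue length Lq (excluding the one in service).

ρ = λ/μ = 9.0/13.9 = 0.6475
For M/M/1: Lq = λ²/(μ(μ-λ))
Lq = 81.00/(13.9 × 4.90)
Lq = 1.1893 containers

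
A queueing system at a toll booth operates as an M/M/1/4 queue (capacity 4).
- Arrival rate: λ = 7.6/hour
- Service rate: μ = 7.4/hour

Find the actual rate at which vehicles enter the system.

ρ = λ/μ = 7.6/7.4 = 1.0270
P₀ = (1-ρ)/(1-ρ^(K+1)) = (1-1.0270)/(1-1.0270^5) = -0.02700/-0.1425 = 0.1895
P_K = P₀×ρ^K = 0.1895 × 1.0270^4 = 0.1895 × 1.1125 = 0.2108
λ_eff = λ(1-P_K) = 7.6 × (1 - 0.2108) = 7.6 × 0.7892 = 5.9979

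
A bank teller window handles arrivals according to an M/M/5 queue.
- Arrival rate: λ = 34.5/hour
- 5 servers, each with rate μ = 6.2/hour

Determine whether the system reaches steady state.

Stability requires ρ = λ/(cμ) < 1
ρ = 34.5/(5 × 6.2) = 34.5/31.00 = 1.1129
Since 1.1129 ≥ 1, the system is UNSTABLE.
Need c > λ/μ = 34.5/6.2 = 5.56.
Minimum servers needed: c = 6.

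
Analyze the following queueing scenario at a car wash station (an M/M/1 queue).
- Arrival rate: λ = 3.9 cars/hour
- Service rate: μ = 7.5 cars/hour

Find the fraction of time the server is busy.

Server utilization: ρ = λ/μ
ρ = 3.9/7.5 = 0.5200
The server is busy 52.00% of the time.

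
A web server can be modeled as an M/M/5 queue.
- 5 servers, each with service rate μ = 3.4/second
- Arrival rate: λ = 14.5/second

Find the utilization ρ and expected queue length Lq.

Traffic intensity: ρ = λ/(cμ) = 14.5/(5×3.4) = 0.8529
Since ρ = 0.8529 < 1, system is stable.
Offered load a = λ/μ = cρ = 14.5/3.4 = 4.2647
P₀ = [ Σₙ₌₀^4 aⁿ/n! + a^5/(5!(1-ρ)) ]⁻¹
Σ = a^0/0! + a^1/1! + a^2/2! + a^3/3! + a^4/4! = 1.0000000 + 4.2647059 + 9.0938581 + 12.927543 + 13.783043 = 41.0692
a^5/(5!(1-ρ)) = 1410.7350/(120 × 0.147059) = 79.9416
P₀ = 1/(41.0692 + 79.9416) = 0.008264
Lq = P₀·a^5·ρ / (5!(1-ρ)²) = 0.0082637 × 1410.7350 × 0.85294 / (120 × 0.021626) = 3.8316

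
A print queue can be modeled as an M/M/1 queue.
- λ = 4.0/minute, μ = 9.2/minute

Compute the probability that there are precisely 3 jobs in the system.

ρ = λ/μ = 4.0/9.2 = 0.43478
P(n) = (1-ρ)ρⁿ
P(3) = (1-0.43478) × 0.43478^3
P(3) = 0.5652 × 0.08219
P(3) = 0.04645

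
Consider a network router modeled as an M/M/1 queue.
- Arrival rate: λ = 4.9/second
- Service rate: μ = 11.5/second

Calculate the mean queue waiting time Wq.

First, compute utilization: ρ = λ/μ = 4.9/11.5 = 0.4261
For M/M/1: Wq = λ/(μ(μ-λ))
Wq = 4.9/(11.5 × (11.5-4.9))
Wq = 4.9/(11.5 × 6.60)
Wq = 0.06456 seconds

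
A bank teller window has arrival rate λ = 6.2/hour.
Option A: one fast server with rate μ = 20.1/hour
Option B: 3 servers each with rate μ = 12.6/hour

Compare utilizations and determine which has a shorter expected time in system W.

Option A: single server μ = 20.1 (M/M/1)
  ρ_A = 6.2/20.1 = 0.3085
  W_A = 1/(μ-λ) = 1/(20.1-6.2) = 1/13.90 = 0.07194

Option B: 3 servers μ = 12.6 (M/M/3)
  ρ_B = λ/(cμ) = 6.2/(3×12.6) = 0.1640
  Offered load a = λ/μ = cρ = 6.2/12.6 = 0.4921
  P₀ = [ Σₙ₌₀^2 aⁿ/n! + a^3/(3!(1-ρ)) ]⁻¹
  Σ = a^0/0! + a^1/1! + a^2/2! = 1.0000 + 0.49206 + 0.12106 = 1.6131
  a^3/(3!(1-ρ)) = 0.11914/(6 × 0.83598) = 0.02375
  P₀ = 1/(1.6131 + 0.02375) = 0.6109
  Lq = P₀·a^3·ρ / (3!(1-ρ)²) = 0.61092 × 0.11914 × 0.16402 / (6 × 0.69886) = 0.002847
  Wq_B = Lq/λ = 0.0028471/6.2 = 0.00045921
  W_B = Wq_B + 1/μ = 0.00045921 + 0.079365 = 0.07982

Since W_A = 0.07194 < W_B = 0.07982, Option A (single fast server) has the shorter time in system.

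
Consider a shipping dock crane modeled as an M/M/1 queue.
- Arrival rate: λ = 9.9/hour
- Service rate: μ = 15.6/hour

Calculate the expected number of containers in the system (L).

ρ = λ/μ = 9.9/15.6 = 0.6346
For M/M/1: L = λ/(μ-λ)
L = 9.9/(15.6-9.9) = 9.9/5.70
L = 1.7368 containers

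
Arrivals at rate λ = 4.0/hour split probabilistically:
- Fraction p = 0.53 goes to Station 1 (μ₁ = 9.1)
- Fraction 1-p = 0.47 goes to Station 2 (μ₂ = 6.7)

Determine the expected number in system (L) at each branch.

Effective rates: λ₁ = 4.0×0.53 = 2.12, λ₂ = 4.0×0.47 = 1.88
Station 1: ρ₁ = 2.12/9.1 = 0.23297, L₁ = ρ₁/(1-ρ₁) = 0.23297/(1-0.23297) = 0.3037
Station 2: ρ₂ = 1.88/6.7 = 0.2806, L₂ = ρ₂/(1-ρ₂) = 0.2806/(1-0.2806) = 0.3900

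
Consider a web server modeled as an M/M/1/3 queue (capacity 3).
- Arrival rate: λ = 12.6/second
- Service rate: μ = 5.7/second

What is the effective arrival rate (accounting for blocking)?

ρ = λ/μ = 12.6/5.7 = 2.21053
P₀ = (1-ρ)/(1-ρ^(K+1)) = (1-2.21053)/(1-2.21053^4) = -1.2105/-22.8773 = 0.05291
P_K = P₀×ρ^K = 0.052914 × 2.21053^3 = 0.052914 × 10.8016 = 0.5716
λ_eff = λ(1-P_K) = 12.6 × (1 - 0.571556) = 12.6 × 0.428444 = 5.3984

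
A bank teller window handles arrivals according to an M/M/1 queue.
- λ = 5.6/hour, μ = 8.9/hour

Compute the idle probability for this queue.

ρ = λ/μ = 5.6/8.9 = 0.6292
P(0) = 1 - ρ = 1 - 0.6292 = 0.3708
The server is idle 37.08% of the time.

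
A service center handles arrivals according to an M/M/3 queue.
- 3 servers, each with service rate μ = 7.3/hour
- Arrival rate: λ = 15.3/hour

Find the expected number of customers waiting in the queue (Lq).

Traffic intensity: ρ = λ/(cμ) = 15.3/(3×7.3) = 0.6986
Since ρ = 0.6986 < 1, system is stable.
Offered load a = λ/μ = cρ = 15.3/7.3 = 2.0959
P₀ = [ Σₙ₌₀^2 aⁿ/n! + a^3/(3!(1-ρ)) ]⁻¹
Σ = a^0/0! + a^1/1! + a^2/2! = 1.0000 + 2.0959 + 2.1964 = 5.2923
a^3/(3!(1-ρ)) = 9.2067/(6 × 0.30137) = 5.0916
P₀ = 1/(5.2923 + 5.0916) = 0.09630
Lq = P₀·a^3·ρ / (3!(1-ρ)²) = 0.096303 × 9.2067 × 0.69863 / (6 × 0.090824) = 1.1367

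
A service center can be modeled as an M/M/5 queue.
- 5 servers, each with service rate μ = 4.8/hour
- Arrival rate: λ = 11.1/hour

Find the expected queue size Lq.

Traffic intensity: ρ = λ/(cμ) = 11.1/(5×4.8) = 0.4625
Since ρ = 0.4625 < 1, system is stable.
Offered load a = λ/μ = cρ = 11.1/4.8 = 2.3125
P₀ = [ Σₙ₌₀^4 aⁿ/n! + a^5/(5!(1-ρ)) ]⁻¹
Σ = a^0/0! + a^1/1! + a^2/2! + a^3/3! + a^4/4! = 1.0000 + 2.3125 + 2.6738 + 2.0611 + 1.1916 = 9.2390
a^5/(5!(1-ρ)) = 66.1316/(120 × 0.5375) = 1.0253
P₀ = 1/(9.2390 + 1.0253) = 0.09743
Lq = P₀·a^5·ρ / (5!(1-ρ)²) = 0.097425 × 66.1316 × 0.46250 / (120 × 0.28891) = 0.08595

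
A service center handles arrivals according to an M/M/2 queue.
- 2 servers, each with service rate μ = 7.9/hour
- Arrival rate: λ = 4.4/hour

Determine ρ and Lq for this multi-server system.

Traffic intensity: ρ = λ/(cμ) = 4.4/(2×7.9) = 0.2785
Since ρ = 0.2785 < 1, system is stable.
Offered load a = λ/μ = cρ = 4.4/7.9 = 0.5570
P₀ = [ Σₙ₌₀^1 aⁿ/n! + a^2/(2!(1-ρ)) ]⁻¹
Σ = a^0/0! + a^1/1! = 1.0000 + 0.5570 = 1.5570
a^2/(2!(1-ρ)) = 0.3102/(2 × 0.7215) = 0.2150
P₀ = 1/(1.55696 + 0.214968) = 0.5644
Lq = P₀·a^2·ρ / (2!(1-ρ)²) = 0.564356 × 0.310207 × 0.278481 / (2 × 0.520590) = 0.04682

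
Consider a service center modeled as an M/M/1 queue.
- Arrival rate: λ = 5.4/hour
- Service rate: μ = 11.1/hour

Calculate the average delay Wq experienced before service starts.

First, compute utilization: ρ = λ/μ = 5.4/11.1 = 0.4865
For M/M/1: Wq = λ/(μ(μ-λ))
Wq = 5.4/(11.1 × (11.1-5.4))
Wq = 5.4/(11.1 × 5.70)
Wq = 0.08535 hours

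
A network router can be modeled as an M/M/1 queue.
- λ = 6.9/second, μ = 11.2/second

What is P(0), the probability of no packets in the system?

ρ = λ/μ = 6.9/11.2 = 0.6161
P(0) = 1 - ρ = 1 - 0.6161 = 0.3839
The server is idle 38.39% of the time.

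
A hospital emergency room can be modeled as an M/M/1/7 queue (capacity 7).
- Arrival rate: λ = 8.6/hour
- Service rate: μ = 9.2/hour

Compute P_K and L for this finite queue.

ρ = λ/μ = 8.6/9.2 = 0.93478
P₀ = (1-ρ)/(1-ρ^(K+1)) = (1-0.93478)/(1-0.93478^8) = 0.06522/0.4170 = 0.1564
P_K = P₀×ρ^K = 0.1564 × 0.93478^7 = 0.1564 × 0.6237 = 0.09755
Blocking probability P_7 = 0.09755 (9.75%)
L = ρ[1 - (K+1)ρ^K + Kρ^(K+1)] / [(1-ρ)(1-ρ^(K+1))]
L = 0.93478 × (1 - 8×0.6236858 + 7×0.5830090) / ((1 - 0.93478) × (1 - 0.5830090)) = 3.1477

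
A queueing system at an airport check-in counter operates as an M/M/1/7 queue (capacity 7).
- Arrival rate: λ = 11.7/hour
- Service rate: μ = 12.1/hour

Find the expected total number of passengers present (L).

ρ = λ/μ = 11.7/12.1 = 0.96694
P₀ = (1-ρ)/(1-ρ^(K+1)) = (1-0.96694)/(1-0.96694^8) = 0.03306/0.2358 = 0.1402
P_K = P₀×ρ^K = 0.1402 × 0.96694^7 = 0.1402 × 0.7903 = 0.1108
L = ρ[1 - (K+1)ρ^K + Kρ^(K+1)] / [(1-ρ)(1-ρ^(K+1))]
L = 0.96694 × (1 - 8×0.7903086 + 7×0.7641810) / ((1 - 0.96694) × (1 - 0.7641810)) = 3.3237 passengers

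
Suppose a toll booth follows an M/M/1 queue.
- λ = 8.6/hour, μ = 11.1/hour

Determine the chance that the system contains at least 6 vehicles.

ρ = λ/μ = 8.6/11.1 = 0.7748
P(N ≥ n) = ρⁿ
P(N ≥ 6) = 0.7748^6
P(N ≥ 6) = 0.2163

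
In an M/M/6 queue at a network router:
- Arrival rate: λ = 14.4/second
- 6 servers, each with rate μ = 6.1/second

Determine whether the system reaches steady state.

Stability requires ρ = λ/(cμ) < 1
ρ = 14.4/(6 × 6.1) = 14.4/36.60 = 0.3934
Since 0.3934 < 1, the system is STABLE.
The servers are busy 39.34% of the time.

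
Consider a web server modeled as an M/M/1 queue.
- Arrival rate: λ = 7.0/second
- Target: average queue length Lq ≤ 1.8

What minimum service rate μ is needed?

For M/M/1: Lq = λ²/(μ(μ-λ))
Need Lq ≤ 1.8, i.e. μ(μ-λ) ≥ λ²/1.8
μ² - 7.0μ - 49.00/1.8 ≥ 0  →  μ² - 7.0μ - 27.22222 ≥ 0
Quadratic formula (positive root): μ = [λ + √(λ² + 4×27.22222)]/2
Discriminant: 49.00 + 4×27.22222 = 157.8889, √157.8889 = 12.5654
μ ≥ (7.0 + 12.5654)/2 = 9.7827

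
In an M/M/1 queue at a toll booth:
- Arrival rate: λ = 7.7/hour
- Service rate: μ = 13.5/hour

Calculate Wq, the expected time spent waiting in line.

First, compute utilization: ρ = λ/μ = 7.7/13.5 = 0.5704
For M/M/1: Wq = λ/(μ(μ-λ))
Wq = 7.7/(13.5 × (13.5-7.7))
Wq = 7.7/(13.5 × 5.80)
Wq = 0.09834 hours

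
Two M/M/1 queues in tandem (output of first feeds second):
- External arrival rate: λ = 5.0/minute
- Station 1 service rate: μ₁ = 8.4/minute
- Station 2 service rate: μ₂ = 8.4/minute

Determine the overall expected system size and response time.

By Jackson's theorem, each station behaves as independent M/M/1.
Station 1: ρ₁ = 5.0/8.4 = 0.5952, L₁ = ρ₁/(1-ρ₁) = λ/(μ₁-λ) = 5.0/3.40 = 1.4706
Station 2: ρ₂ = 5.0/8.4 = 0.5952, L₂ = ρ₂/(1-ρ₂) = λ/(μ₂-λ) = 5.0/3.40 = 1.4706
Total: L = L₁ + L₂ = 1.4706 + 1.4706 = 2.9412
W = L/λ = 2.9412/5.0 = 0.5882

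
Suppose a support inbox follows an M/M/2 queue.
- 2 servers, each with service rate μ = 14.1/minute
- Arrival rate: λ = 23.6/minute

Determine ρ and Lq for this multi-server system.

Traffic intensity: ρ = λ/(cμ) = 23.6/(2×14.1) = 0.8369
Since ρ = 0.8369 < 1, system is stable.
Offered load a = λ/μ = cρ = 23.6/14.1 = 1.6738
P₀ = [ Σₙ₌₀^1 aⁿ/n! + a^2/(2!(1-ρ)) ]⁻¹
Σ = a^0/0! + a^1/1! = 1.0000 + 1.6738 = 2.6738
a^2/(2!(1-ρ)) = 2.80147/(2 × 0.163121) = 8.5871
P₀ = 1/(2.6738 + 8.5871) = 0.08880
Lq = P₀·a^2·ρ / (2!(1-ρ)²) = 0.0888031 × 2.80147 × 0.836879 / (2 × 0.0266083) = 3.9123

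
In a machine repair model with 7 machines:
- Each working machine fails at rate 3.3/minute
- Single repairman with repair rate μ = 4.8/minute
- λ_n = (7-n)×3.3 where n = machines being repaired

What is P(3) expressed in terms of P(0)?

P(3)/P(0) = ∏_{i=0}^{3-1} λ_i/μ_{i+1}
= (7-0)×3.3/4.8 × (7-1)×3.3/4.8 × (7-2)×3.3/4.8
= 68.2397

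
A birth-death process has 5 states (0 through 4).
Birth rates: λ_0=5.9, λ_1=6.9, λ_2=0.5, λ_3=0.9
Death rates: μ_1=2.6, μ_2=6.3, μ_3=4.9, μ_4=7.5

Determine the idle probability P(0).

Ratios P(n)/P(0) = (λ₀···λₙ₋₁)/(μ₁···μₙ):
P(1)/P(0) = (5.9)/(2.6) = 2.26923
P(2)/P(0) = (5.9×6.9)/(2.6×6.3) = 2.48535
P(3)/P(0) = (5.9×6.9×0.5)/(2.6×6.3×4.9) = 0.253607
P(4)/P(0) = (5.9×6.9×0.5×0.9)/(2.6×6.3×4.9×7.5) = 0.0304328

Normalization: ∑ P(n) = 1
P(0) × (1.00000 + 2.26923 + 2.48535 + 0.253607 + 0.0304328) = 1
P(0) × 6.0386 = 1
P(0) = 1/6.0386 = 0.1656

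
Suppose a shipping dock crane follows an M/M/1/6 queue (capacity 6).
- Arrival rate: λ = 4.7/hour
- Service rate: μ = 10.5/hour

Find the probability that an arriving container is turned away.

ρ = λ/μ = 4.7/10.5 = 0.44762
P₀ = (1-ρ)/(1-ρ^(K+1)) = (1-0.44762)/(1-0.44762^7) = 0.5524/0.9964 = 0.5544
P_K = P₀×ρ^K = 0.55438 × 0.44762^6 = 0.55438 × 0.0080437 = 0.004459
Blocking probability = 0.45%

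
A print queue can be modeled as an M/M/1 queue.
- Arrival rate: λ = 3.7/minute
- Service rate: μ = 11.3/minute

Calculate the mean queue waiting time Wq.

First, compute utilization: ρ = λ/μ = 3.7/11.3 = 0.3274
For M/M/1: Wq = λ/(μ(μ-λ))
Wq = 3.7/(11.3 × (11.3-3.7))
Wq = 3.7/(11.3 × 7.60)
Wq = 0.04308 minutes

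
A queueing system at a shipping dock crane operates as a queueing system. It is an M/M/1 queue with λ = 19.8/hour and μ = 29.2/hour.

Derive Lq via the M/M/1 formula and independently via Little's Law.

Method 1 (direct): Lq = λ²/(μ(μ-λ)) = 392.04/(29.2 × 9.40) = 1.4283

Method 2 (Little's Law):
W = 1/(μ-λ) = 1/9.40 = 0.106383
Wq = W - 1/μ = 0.106383 - 0.0342466 = 0.072136
Lq = λWq = 19.8 × 0.072136 = 1.4283 ✔ (matches Method 1)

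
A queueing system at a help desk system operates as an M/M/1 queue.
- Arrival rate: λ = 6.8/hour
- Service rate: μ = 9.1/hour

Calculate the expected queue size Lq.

ρ = λ/μ = 6.8/9.1 = 0.7473
For M/M/1: Lq = λ²/(μ(μ-λ))
Lq = 46.24/(9.1 × 2.30)
Lq = 2.2093 tickets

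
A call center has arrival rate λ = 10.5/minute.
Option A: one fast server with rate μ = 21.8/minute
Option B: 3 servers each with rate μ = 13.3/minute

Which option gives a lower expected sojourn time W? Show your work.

Option A: single server μ = 21.8 (M/M/1)
  ρ_A = 10.5/21.8 = 0.4817
  W_A = 1/(μ-λ) = 1/(21.8-10.5) = 1/11.30 = 0.08850

Option B: 3 servers μ = 13.3 (M/M/3)
  ρ_B = λ/(cμ) = 10.5/(3×13.3) = 0.2632
  Offered load a = λ/μ = cρ = 10.5/13.3 = 0.7895
  P₀ = [ Σₙ₌₀^2 aⁿ/n! + a^3/(3!(1-ρ)) ]⁻¹
  Σ = a^0/0! + a^1/1! + a^2/2! = 1.0000 + 0.7895 + 0.3116 = 2.1011
  a^3/(3!(1-ρ)) = 0.4921/(6 × 0.7368) = 0.1113
  P₀ = 1/(2.1011 + 0.1113) = 0.4520
  Lq = P₀·a^3·ρ / (3!(1-ρ)²) = 0.4520 × 0.4921 × 0.2632 / (6 × 0.5429) = 0.01797
  Wq_B = Lq/λ = 0.01797/10.5 = 0.001711
  W_B = Wq_B + 1/μ = 0.001711 + 0.07519 = 0.07690

Since W_B = 0.07690 < W_A = 0.08850, Option B (multiple servers) has the shorter time in system.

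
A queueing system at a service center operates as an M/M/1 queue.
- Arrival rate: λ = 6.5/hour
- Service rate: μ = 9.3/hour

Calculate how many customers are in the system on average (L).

ρ = λ/μ = 6.5/9.3 = 0.6989
For M/M/1: L = λ/(μ-λ)
L = 6.5/(9.3-6.5) = 6.5/2.80
L = 2.3214 customers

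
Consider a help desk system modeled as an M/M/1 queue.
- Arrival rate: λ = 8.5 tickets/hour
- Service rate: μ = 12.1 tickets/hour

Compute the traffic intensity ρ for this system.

Server utilization: ρ = λ/μ
ρ = 8.5/12.1 = 0.7025
The server is busy 70.25% of the time.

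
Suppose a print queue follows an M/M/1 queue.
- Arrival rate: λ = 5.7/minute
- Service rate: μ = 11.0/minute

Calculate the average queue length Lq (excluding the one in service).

ρ = λ/μ = 5.7/11.0 = 0.5182
For M/M/1: Lq = λ²/(μ(μ-λ))
Lq = 32.49/(11.0 × 5.30)
Lq = 0.5573 jobs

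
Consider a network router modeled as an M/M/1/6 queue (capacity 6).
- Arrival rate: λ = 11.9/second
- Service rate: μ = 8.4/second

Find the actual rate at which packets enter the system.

ρ = λ/μ = 11.9/8.4 = 1.41667
P₀ = (1-ρ)/(1-ρ^(K+1)) = (1-1.41667)/(1-1.41667^7) = -0.4167/-10.4520 = 0.03987
P_K = P₀×ρ^K = 0.03987 × 1.41667^6 = 0.03987 × 8.0837 = 0.3223
λ_eff = λ(1-P_K) = 11.9 × (1 - 0.32226) = 11.9 × 0.67774 = 8.0651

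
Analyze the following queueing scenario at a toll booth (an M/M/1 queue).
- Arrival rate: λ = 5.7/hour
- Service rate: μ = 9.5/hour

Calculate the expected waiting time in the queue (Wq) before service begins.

First, compute utilization: ρ = λ/μ = 5.7/9.5 = 0.6000
For M/M/1: Wq = λ/(μ(μ-λ))
Wq = 5.7/(9.5 × (9.5-5.7))
Wq = 5.7/(9.5 × 3.80)
Wq = 0.1579 hours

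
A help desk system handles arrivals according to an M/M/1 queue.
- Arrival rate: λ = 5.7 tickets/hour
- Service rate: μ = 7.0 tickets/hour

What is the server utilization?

Server utilization: ρ = λ/μ
ρ = 5.7/7.0 = 0.8143
The server is busy 81.43% of the time.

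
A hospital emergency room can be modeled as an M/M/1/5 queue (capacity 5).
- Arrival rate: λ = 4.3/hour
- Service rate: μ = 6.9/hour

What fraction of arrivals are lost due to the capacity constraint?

ρ = λ/μ = 4.3/6.9 = 0.62319
P₀ = (1-ρ)/(1-ρ^(K+1)) = (1-0.62319)/(1-0.62319^6) = 0.3768/0.9414 = 0.4003
P_K = P₀×ρ^K = 0.4003 × 0.62319^5 = 0.4003 × 0.09399 = 0.03762
Blocking probability = 3.76%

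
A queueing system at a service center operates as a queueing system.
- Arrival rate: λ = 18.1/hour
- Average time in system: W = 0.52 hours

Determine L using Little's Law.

Little's Law: L = λW
L = 18.1 × 0.52 = 9.4120 customers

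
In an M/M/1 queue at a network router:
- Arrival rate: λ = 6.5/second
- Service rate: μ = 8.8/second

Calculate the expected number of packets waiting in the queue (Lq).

ρ = λ/μ = 6.5/8.8 = 0.7386
For M/M/1: Lq = λ²/(μ(μ-λ))
Lq = 42.25/(8.8 × 2.30)
Lq = 2.0875 packets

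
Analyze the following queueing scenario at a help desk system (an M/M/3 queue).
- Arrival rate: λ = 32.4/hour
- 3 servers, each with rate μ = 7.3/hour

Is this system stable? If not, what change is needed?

Stability requires ρ = λ/(cμ) < 1
ρ = 32.4/(3 × 7.3) = 32.4/21.90 = 1.4795
Since 1.4795 ≥ 1, the system is UNSTABLE.
Need c > λ/μ = 32.4/7.3 = 4.44.
Minimum servers needed: c = 5.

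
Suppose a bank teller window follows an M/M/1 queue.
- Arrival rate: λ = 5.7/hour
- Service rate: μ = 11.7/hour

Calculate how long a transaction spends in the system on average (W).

First, compute utilization: ρ = λ/μ = 5.7/11.7 = 0.4872
For M/M/1: W = 1/(μ-λ)
W = 1/(11.7-5.7) = 1/6.00
W = 0.1667 hours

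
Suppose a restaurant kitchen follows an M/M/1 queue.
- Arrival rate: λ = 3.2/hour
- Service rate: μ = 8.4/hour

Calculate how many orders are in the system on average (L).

ρ = λ/μ = 3.2/8.4 = 0.3810
For M/M/1: L = λ/(μ-λ)
L = 3.2/(8.4-3.2) = 3.2/5.20
L = 0.6154 orders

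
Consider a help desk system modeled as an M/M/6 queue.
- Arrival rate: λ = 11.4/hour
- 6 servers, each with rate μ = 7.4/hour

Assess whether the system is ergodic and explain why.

Stability requires ρ = λ/(cμ) < 1
ρ = 11.4/(6 × 7.4) = 11.4/44.40 = 0.2568
Since 0.2568 < 1, the system is STABLE.
The servers are busy 25.68% of the time.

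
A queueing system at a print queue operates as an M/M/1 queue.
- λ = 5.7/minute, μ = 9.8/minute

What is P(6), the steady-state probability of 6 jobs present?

ρ = λ/μ = 5.7/9.8 = 0.58163
P(n) = (1-ρ)ρⁿ
P(6) = (1-0.58163) × 0.58163^6
P(6) = 0.4184 × 0.03872
P(6) = 0.01620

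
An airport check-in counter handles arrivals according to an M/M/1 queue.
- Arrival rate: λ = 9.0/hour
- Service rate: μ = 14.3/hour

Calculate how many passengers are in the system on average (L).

ρ = λ/μ = 9.0/14.3 = 0.6294
For M/M/1: L = λ/(μ-λ)
L = 9.0/(14.3-9.0) = 9.0/5.30
L = 1.6981 passengers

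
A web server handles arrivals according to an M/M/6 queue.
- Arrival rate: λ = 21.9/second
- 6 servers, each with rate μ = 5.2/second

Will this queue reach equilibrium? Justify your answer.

Stability requires ρ = λ/(cμ) < 1
ρ = 21.9/(6 × 5.2) = 21.9/31.20 = 0.7019
Since 0.7019 < 1, the system is STABLE.
The servers are busy 70.19% of the time.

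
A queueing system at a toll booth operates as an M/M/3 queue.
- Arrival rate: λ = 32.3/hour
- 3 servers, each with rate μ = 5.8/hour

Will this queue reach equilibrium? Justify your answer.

Stability requires ρ = λ/(cμ) < 1
ρ = 32.3/(3 × 5.8) = 32.3/17.40 = 1.8563
Since 1.8563 ≥ 1, the system is UNSTABLE.
Need c > λ/μ = 32.3/5.8 = 5.57.
Minimum servers needed: c = 6.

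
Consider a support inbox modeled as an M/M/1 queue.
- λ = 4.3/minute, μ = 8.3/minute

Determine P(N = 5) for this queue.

ρ = λ/μ = 4.3/8.3 = 0.5181
P(n) = (1-ρ)ρⁿ
P(5) = (1-0.5181) × 0.5181^5
P(5) = 0.4819 × 0.03733
P(5) = 0.01799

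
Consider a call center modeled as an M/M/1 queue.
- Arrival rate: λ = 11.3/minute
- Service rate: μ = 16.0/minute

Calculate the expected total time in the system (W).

First, compute utilization: ρ = λ/μ = 11.3/16.0 = 0.7063
For M/M/1: W = 1/(μ-λ)
W = 1/(16.0-11.3) = 1/4.70
W = 0.2128 minutes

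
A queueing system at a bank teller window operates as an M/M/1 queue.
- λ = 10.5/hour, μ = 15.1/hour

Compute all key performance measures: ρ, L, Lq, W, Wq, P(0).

Step 1: ρ = λ/μ = 10.5/15.1 = 0.6954
Step 2: L = λ/(μ-λ) = 10.5/4.60 = 2.2826
Step 3: Lq = λ²/(μ(μ-λ)) = 110.25/(15.1×4.60) = 1.5872
Step 4: W = 1/(μ-λ) = 1/4.60 = 0.21739
Step 5: Wq = λ/(μ(μ-λ)) = 10.5/(15.1×4.60) = 0.1512
Step 6: P(0) = 1-ρ = 0.3046
Verify: L = λW = 10.5×0.21739 = 2.2826 ✔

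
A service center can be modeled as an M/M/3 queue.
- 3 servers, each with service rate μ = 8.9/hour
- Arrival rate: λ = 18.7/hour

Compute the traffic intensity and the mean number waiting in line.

Traffic intensity: ρ = λ/(cμ) = 18.7/(3×8.9) = 0.7004
Since ρ = 0.7004 < 1, system is stable.
Offered load a = λ/μ = cρ = 18.7/8.9 = 2.1011
P₀ = [ Σₙ₌₀^2 aⁿ/n! + a^3/(3!(1-ρ)) ]⁻¹
Σ = a^0/0! + a^1/1! + a^2/2! = 1.0000 + 2.1011 + 2.2074 = 5.3085
a^3/(3!(1-ρ)) = 9.27587/(6 × 0.299625) = 5.1597
P₀ = 1/(5.3085 + 5.1597) = 0.09553
Lq = P₀·a^3·ρ / (3!(1-ρ)²) = 0.095528 × 9.2759 × 0.70037 / (6 × 0.089775) = 1.1521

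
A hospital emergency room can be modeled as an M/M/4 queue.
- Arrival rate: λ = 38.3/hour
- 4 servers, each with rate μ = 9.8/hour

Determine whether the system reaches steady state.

Stability requires ρ = λ/(cμ) < 1
ρ = 38.3/(4 × 9.8) = 38.3/39.20 = 0.9770
Since 0.9770 < 1, the system is STABLE.
The servers are busy 97.70% of the time.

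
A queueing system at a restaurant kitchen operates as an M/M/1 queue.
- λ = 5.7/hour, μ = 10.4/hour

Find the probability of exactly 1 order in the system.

ρ = λ/μ = 5.7/10.4 = 0.5481
P(n) = (1-ρ)ρⁿ
P(1) = (1-0.5481) × 0.5481^1
P(1) = 0.4519 × 0.5481
P(1) = 0.2477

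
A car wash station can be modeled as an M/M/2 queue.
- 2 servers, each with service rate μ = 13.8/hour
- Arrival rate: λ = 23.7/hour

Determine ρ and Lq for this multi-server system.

Traffic intensity: ρ = λ/(cμ) = 23.7/(2×13.8) = 0.8587
Since ρ = 0.8587 < 1, system is stable.
Offered load a = λ/μ = cρ = 23.7/13.8 = 1.7174
P₀ = [ Σₙ₌₀^1 aⁿ/n! + a^2/(2!(1-ρ)) ]⁻¹
Σ = a^0/0! + a^1/1! = 1.0000 + 1.7174 = 2.7174
a^2/(2!(1-ρ)) = 2.94943/(2 × 0.141304) = 10.4365
P₀ = 1/(2.7174 + 10.4365) = 0.07602
Lq = P₀·a^2·ρ / (2!(1-ρ)²) = 0.0760234 × 2.94943 × 0.858696 / (2 × 0.0199669) = 4.8215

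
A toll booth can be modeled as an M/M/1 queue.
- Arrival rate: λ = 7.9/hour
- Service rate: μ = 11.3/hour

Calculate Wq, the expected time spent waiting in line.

First, compute utilization: ρ = λ/μ = 7.9/11.3 = 0.6991
For M/M/1: Wq = λ/(μ(μ-λ))
Wq = 7.9/(11.3 × (11.3-7.9))
Wq = 7.9/(11.3 × 3.40)
Wq = 0.2056 hours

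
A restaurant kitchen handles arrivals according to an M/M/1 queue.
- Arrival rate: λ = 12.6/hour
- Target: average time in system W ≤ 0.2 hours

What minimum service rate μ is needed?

For M/M/1: W = 1/(μ-λ)
Need W ≤ 0.2, so 1/(μ-λ) ≤ 0.2
μ - λ ≥ 1/0.2 = 5.0000
μ ≥ 12.6 + 5.0000 = 17.6000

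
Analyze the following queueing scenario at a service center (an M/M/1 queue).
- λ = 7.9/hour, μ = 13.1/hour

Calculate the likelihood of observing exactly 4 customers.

ρ = λ/μ = 7.9/13.1 = 0.60305
P(n) = (1-ρ)ρⁿ
P(4) = (1-0.60305) × 0.60305^4
P(4) = 0.39695 × 0.13226
P(4) = 0.05250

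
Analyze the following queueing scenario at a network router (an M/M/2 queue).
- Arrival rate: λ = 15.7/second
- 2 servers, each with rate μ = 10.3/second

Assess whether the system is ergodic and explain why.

Stability requires ρ = λ/(cμ) < 1
ρ = 15.7/(2 × 10.3) = 15.7/20.60 = 0.7621
Since 0.7621 < 1, the system is STABLE.
The servers are busy 76.21% of the time.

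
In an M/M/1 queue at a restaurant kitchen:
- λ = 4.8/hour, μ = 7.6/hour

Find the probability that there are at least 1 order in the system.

ρ = λ/μ = 4.8/7.6 = 0.6316
P(N ≥ n) = ρⁿ
P(N ≥ 1) = 0.6316^1
P(N ≥ 1) = 0.6316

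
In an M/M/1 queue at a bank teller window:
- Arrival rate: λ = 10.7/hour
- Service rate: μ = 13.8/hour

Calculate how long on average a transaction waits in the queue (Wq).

First, compute utilization: ρ = λ/μ = 10.7/13.8 = 0.7754
For M/M/1: Wq = λ/(μ(μ-λ))
Wq = 10.7/(13.8 × (13.8-10.7))
Wq = 10.7/(13.8 × 3.10)
Wq = 0.2501 hours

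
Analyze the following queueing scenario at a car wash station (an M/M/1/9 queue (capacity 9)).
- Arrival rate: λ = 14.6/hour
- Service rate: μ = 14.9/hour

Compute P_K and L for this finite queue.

ρ = λ/μ = 14.6/14.9 = 0.97987
P₀ = (1-ρ)/(1-ρ^(K+1)) = (1-0.97987)/(1-0.97987^10) = 0.02013/0.1840 = 0.1094
P_K = P₀×ρ^K = 0.10940 × 0.97987^9 = 0.10940 × 0.83275 = 0.09110
Blocking probability P_9 = 0.09110 (9.11%)
L = ρ[1 - (K+1)ρ^K + Kρ^(K+1)] / [(1-ρ)(1-ρ^(K+1))]
L = 0.97987 × (1 - 10×0.83275290 + 9×0.81598958) / ((1 - 0.97987) × (1 - 0.81598958)) = 4.3323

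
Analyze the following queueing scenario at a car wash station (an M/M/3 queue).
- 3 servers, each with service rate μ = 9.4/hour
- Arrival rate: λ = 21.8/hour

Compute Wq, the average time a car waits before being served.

Traffic intensity: ρ = λ/(cμ) = 21.8/(3×9.4) = 0.7730
Since ρ = 0.7730 < 1, system is stable.
Offered load a = λ/μ = cρ = 21.8/9.4 = 2.3191
P₀ = [ Σₙ₌₀^2 aⁿ/n! + a^3/(3!(1-ρ)) ]⁻¹
Σ = a^0/0! + a^1/1! + a^2/2! = 1.00000 + 2.31915 + 2.68923 = 6.0084
a^3/(3!(1-ρ)) = 12.4734/(6 × 0.22695) = 9.1602
P₀ = 1/(6.0084 + 9.1602) = 0.06593
Lq = P₀·a^3·ρ / (3!(1-ρ)²) = 0.065926 × 12.4734 × 0.77305 / (6 × 0.051506) = 2.0570
Wq = Lq/λ = 2.0570/21.8 = 0.09436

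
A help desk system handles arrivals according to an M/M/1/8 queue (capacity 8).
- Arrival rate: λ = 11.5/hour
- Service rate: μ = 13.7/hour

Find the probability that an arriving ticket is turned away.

ρ = λ/μ = 11.5/13.7 = 0.83942
P₀ = (1-ρ)/(1-ρ^(K+1)) = (1-0.83942)/(1-0.83942^9) = 0.1606/0.7931 = 0.2025
P_K = P₀×ρ^K = 0.20248 × 0.83942^8 = 0.20248 × 0.24651 = 0.04991
Blocking probability = 4.99%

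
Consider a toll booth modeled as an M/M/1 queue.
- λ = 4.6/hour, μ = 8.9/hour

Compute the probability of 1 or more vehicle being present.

ρ = λ/μ = 4.6/8.9 = 0.5169
P(N ≥ n) = ρⁿ
P(N ≥ 1) = 0.5169^1
P(N ≥ 1) = 0.5169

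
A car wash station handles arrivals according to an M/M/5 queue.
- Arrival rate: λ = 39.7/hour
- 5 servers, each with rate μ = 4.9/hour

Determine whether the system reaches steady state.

Stability requires ρ = λ/(cμ) < 1
ρ = 39.7/(5 × 4.9) = 39.7/24.50 = 1.6204
Since 1.6204 ≥ 1, the system is UNSTABLE.
Need c > λ/μ = 39.7/4.9 = 8.10.
Minimum servers needed: c = 9.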